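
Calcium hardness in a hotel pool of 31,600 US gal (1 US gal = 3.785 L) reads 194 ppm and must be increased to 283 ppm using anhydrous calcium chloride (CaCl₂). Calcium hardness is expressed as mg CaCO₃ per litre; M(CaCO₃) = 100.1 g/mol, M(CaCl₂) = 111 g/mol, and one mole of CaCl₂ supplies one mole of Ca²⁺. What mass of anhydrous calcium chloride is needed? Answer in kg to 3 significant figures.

11.8 kg

Volume: 31,600 US gal × 3.785 L/gal = 119,606 L.
Hardness to add: (283 − 194) = 89 mg/L as CaCO₃ × 119,606 L = 10,640 g as CaCO₃.
Moles of Ca²⁺ (1 mol Ca²⁺ ≡ 1 mol CaCO₃): 10,640 / 100.1 g/mol = 106.3 mol.
Mass of CaCl₂: 106.3 × 111 = 11,800 g.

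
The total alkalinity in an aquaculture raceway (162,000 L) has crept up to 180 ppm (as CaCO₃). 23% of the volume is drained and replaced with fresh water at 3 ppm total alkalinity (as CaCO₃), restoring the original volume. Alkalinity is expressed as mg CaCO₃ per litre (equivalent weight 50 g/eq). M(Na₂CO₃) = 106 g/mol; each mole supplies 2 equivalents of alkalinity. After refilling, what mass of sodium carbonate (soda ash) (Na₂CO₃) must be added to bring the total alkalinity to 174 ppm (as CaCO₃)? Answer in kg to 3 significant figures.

After draining 23% and refilling: 180 × 0.77 + 3 × 0.23 = 139.29 ppm.
Deficit to target: 174 − 139.29 = 34.71 mg/L.
As CaCO₃: 34.71 mg/L × 162,000 L = 5623 g; ÷ 50 g/eq ÷ 2 = 56.23 mol Na₂CO₃.
Mass: 56.23 × 106 = 5960 g.

5.96 kg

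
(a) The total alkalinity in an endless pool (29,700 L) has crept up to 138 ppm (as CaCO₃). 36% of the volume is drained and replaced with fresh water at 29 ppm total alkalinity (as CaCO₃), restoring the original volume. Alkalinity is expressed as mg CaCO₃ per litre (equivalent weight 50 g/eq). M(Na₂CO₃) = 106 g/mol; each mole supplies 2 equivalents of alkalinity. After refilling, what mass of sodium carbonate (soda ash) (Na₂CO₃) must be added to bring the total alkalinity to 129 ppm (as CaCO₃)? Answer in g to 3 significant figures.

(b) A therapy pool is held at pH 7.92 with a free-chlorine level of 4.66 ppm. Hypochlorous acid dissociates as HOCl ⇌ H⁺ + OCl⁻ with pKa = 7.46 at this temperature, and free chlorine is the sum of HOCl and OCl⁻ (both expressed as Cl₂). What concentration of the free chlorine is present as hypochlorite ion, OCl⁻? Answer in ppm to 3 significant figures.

(a) After draining 36% and refilling: 138 × 0.64 + 29 × 0.36 = 98.76 ppm.
(a) Deficit to target: 129 − 98.76 = 30.24 mg/L.
(a) As CaCO₃: 30.24 mg/L × 29,700 L = 898.1 g; ÷ 50 g/eq ÷ 2 = 8.981 mol Na₂CO₃.
(a) Mass: 8.981 × 106 = 952 g.

(b) [OCl⁻]/[HOCl] = 10^(pH − pKa) = 10^(7.92 − 7.46) = 10^0.46 = 2.884.
(b) Fraction as HOCl = 1 / (1 + 2.884) = 0.2575.
(b) OCl⁻ = (1 − 0.2575) × 4.66 ppm = 3.46 ppm.

(a) 952 g; (b) 3.46 ppm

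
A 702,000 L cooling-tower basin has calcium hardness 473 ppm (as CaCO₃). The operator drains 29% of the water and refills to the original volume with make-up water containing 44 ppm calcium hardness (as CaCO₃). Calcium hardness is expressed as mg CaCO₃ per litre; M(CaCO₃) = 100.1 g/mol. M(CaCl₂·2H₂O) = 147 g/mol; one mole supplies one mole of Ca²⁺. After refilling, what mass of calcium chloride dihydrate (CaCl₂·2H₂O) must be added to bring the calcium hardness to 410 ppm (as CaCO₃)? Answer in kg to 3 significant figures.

After draining 29% and refilling: 473 × 0.71 + 44 × 0.29 = 348.59 ppm.
Deficit to target: 410 − 348.59 = 61.41 mg/L.
As CaCO₃: 61.41 mg/L × 702,000 L = 43,110 g; ÷ 100.1 = 430.7 mol Ca²⁺.
Mass: 430.7 × 147 = 63,310 g.

63.3 kg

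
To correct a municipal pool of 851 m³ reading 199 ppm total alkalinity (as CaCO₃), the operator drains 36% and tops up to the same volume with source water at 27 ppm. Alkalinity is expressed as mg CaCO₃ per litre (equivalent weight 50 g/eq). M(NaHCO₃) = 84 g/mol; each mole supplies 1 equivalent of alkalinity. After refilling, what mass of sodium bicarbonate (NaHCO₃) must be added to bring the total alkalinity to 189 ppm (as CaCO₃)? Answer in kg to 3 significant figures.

74.2 kg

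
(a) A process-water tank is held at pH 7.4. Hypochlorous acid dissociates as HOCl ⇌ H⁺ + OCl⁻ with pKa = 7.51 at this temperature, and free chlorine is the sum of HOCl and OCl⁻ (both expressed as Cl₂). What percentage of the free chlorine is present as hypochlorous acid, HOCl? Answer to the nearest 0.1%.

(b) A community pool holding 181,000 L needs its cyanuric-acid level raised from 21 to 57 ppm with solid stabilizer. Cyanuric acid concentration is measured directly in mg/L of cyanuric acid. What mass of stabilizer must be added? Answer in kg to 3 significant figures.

(a) 56.3%; (b) 6.52 kg

(a) [OCl⁻]/[HOCl] = 10^(pH − pKa) = 10^(7.4 − 7.51) = 10^-0.11 = 0.7762.
(a) Fraction as HOCl = 1 / (1 + 0.7762) = 0.563.

(b) CYA to add: (57 − 21) = 36 mg/L × 181,000 L = 6516 g cyanuric acid.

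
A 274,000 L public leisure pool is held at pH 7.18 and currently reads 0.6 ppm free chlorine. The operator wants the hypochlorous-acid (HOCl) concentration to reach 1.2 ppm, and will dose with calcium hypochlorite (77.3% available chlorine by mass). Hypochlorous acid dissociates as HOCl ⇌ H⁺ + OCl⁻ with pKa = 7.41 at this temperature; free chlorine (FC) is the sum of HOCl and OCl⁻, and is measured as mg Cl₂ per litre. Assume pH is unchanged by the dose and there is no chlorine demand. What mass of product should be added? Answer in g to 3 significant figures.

[OCl⁻]/[HOCl] = 10^(pH − pKa) = 10^(7.18 − 7.41) = 0.5888; fraction as HOCl = 1/(1 + 0.5888) = 0.6294.
Free chlorine required for 1.2 ppm HOCl: 1.2 / 0.6294 = 1.907 ppm.
FC to add: 1.907 − 0.6 = 1.307 mg/L as Cl₂.
Cl₂ equivalent: 1.307 mg/L × 274,000 L = 358 g.
Product at 77.3% available Cl: 358 / 0.773 = 463.1 g.

463 g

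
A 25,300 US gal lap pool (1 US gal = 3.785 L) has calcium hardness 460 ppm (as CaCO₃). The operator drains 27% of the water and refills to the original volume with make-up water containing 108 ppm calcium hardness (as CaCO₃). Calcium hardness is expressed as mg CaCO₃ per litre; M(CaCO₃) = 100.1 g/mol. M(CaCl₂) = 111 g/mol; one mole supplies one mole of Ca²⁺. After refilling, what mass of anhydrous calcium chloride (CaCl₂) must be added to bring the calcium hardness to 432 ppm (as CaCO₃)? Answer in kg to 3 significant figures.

7.12 kg

Volume: 25,300 US gal × 3.785 L/gal = 95,760 L.
After draining 27% and refilling: 460 × 0.73 + 108 × 0.27 = 364.96 ppm.
Deficit to target: 432 − 364.96 = 67.04 mg/L.
As CaCO₃: 67.04 mg/L × 95,760 L = 6420 g; ÷ 100.1 = 64.13 mol Ca²⁺.
Mass: 64.13 × 111 = 7119 g.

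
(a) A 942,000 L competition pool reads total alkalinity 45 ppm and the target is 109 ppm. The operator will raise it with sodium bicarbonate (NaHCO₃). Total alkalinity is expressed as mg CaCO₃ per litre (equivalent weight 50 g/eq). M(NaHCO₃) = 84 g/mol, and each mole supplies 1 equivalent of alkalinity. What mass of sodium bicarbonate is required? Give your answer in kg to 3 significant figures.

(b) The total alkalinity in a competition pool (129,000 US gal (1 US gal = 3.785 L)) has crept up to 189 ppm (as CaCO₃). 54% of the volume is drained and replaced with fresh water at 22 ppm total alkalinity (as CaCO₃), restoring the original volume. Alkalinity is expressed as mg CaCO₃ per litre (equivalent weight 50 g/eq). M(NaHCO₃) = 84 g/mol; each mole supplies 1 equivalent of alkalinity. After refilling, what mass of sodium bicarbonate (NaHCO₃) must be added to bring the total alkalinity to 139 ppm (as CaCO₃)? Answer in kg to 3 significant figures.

(a) 101 kg; (b) 33.0 kg

(a) Alkalinity to add: (109 − 45) = 64 mg/L as CaCO₃ × 942,000 L = 60,290 g as CaCO₃.
(a) Equivalents: 60,290 g ÷ 50 g/eq = 1206 eq.
(a) NaHCO₃ supplies 1 eq per mole → 1206 mol.
(a) Mass: 1206 mol × 84 g/mol = 101,300 g.

(b) Volume: 129,000 US gal × 3.785 L/gal = 488,265 L.
(b) After draining 54% and refilling: 189 × 0.46 + 22 × 0.54 = 98.82 ppm.
(b) Deficit to target: 139 − 98.82 = 40.18 mg/L.
(b) As CaCO₃: 40.18 mg/L × 488,265 L = 19,620 g; ÷ 50 g/eq ÷ 1 = 392.4 mol NaHCO₃.
(b) Mass: 392.4 × 84 = 32,960 g.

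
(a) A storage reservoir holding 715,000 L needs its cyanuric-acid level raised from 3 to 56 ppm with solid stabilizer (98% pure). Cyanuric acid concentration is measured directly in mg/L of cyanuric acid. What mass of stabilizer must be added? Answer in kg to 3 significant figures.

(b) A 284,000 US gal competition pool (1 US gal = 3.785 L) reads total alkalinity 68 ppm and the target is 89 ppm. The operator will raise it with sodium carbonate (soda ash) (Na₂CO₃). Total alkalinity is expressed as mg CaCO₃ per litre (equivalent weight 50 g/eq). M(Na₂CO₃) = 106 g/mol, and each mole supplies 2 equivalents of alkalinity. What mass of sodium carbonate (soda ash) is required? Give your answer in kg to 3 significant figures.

(a) CYA to add: (56 − 3) = 53 mg/L × 715,000 L = 37,900 g cyanuric acid.
(a) At 98% purity: 37,900 / 0.98 = 38,670 g product.

(b) Volume: 284,000 US gal × 3.785 L/gal = 1,074,940 L.
(b) Alkalinity to add: (89 − 68) = 21 mg/L as CaCO₃ × 1,074,940 L = 22,570 g as CaCO₃.
(b) Equivalents: 22,570 g ÷ 50 g/eq = 451.5 eq.
(b) Each mole of Na₂CO₃ supplies 2 eq, so 451.5 / 2 = 225.7 mol.
(b) Mass: 225.7 mol × 106 g/mol = 23,930 g.

(a) 38.7 kg; (b) 23.9 kg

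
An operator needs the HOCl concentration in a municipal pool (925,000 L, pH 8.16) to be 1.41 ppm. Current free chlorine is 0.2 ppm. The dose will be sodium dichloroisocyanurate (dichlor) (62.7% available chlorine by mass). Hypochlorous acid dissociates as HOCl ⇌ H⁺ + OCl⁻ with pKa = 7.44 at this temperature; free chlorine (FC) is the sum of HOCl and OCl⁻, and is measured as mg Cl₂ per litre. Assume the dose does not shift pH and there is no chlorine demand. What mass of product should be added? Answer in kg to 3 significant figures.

12.7 kg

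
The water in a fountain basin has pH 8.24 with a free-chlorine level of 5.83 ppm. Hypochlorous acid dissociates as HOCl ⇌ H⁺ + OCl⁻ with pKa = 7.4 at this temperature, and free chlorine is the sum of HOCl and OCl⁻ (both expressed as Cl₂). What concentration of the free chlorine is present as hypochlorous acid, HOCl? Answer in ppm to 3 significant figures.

0.736 ppm

[OCl⁻]/[HOCl] = 10^(pH − pKa) = 10^(8.24 − 7.4) = 10^0.84 = 6.918.
Fraction as HOCl = 1 / (1 + 6.918) = 0.1263.
HOCl = 0.1263 × 5.83 ppm = 0.7363 ppm.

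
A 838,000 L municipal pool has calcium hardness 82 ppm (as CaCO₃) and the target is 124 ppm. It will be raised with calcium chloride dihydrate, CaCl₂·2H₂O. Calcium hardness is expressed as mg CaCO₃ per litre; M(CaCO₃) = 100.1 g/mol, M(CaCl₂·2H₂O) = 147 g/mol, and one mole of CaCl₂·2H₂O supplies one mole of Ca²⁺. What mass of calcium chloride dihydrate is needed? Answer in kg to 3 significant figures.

Hardness to add: (124 − 82) = 42 mg/L as CaCO₃ × 838,000 L = 35,200 g as CaCO₃.
Moles of Ca²⁺ (1 mol Ca²⁺ ≡ 1 mol CaCO₃): 35,200 / 100.1 g/mol = 351.6 mol.
Mass of CaCl₂·2H₂O: 351.6 × 147 = 51,690 g.

51.7 kg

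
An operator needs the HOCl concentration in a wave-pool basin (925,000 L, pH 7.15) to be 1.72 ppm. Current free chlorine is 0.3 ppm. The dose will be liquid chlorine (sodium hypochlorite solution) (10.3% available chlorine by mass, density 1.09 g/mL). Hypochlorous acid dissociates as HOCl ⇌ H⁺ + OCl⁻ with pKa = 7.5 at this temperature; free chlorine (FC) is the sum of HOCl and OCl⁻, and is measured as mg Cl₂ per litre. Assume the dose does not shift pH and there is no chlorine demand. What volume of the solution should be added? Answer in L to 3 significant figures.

18.0 L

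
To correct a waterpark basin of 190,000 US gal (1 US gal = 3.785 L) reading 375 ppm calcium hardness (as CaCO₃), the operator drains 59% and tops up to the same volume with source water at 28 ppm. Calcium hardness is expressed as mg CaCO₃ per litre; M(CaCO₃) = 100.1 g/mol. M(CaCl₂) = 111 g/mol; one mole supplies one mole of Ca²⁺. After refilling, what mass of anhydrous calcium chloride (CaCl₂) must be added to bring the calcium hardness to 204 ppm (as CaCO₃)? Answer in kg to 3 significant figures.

26.9 kg

Volume: 190,000 US gal × 3.785 L/gal = 719,150 L.
After draining 59% and refilling: 375 × 0.41 + 28 × 0.59 = 170.27 ppm.
Deficit to target: 204 − 170.27 = 33.73 mg/L.
As CaCO₃: 33.73 mg/L × 719,150 L = 24,260 g; ÷ 100.1 = 242.3 mol Ca²⁺.
Mass: 242.3 × 111 = 26,900 g.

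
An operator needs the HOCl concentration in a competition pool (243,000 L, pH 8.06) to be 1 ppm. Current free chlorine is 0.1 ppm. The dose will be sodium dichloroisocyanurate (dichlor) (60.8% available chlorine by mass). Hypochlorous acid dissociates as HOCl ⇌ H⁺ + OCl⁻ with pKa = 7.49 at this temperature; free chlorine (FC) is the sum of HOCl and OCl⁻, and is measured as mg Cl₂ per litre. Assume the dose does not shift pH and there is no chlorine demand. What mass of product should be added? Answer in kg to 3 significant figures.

1.84 kg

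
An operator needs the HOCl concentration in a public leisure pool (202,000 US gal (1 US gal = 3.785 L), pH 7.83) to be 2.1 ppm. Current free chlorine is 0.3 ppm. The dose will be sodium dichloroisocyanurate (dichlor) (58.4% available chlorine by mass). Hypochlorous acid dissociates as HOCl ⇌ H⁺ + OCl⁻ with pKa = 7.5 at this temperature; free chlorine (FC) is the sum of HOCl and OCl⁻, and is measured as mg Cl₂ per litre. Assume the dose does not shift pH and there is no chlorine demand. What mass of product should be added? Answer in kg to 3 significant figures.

8.23 kg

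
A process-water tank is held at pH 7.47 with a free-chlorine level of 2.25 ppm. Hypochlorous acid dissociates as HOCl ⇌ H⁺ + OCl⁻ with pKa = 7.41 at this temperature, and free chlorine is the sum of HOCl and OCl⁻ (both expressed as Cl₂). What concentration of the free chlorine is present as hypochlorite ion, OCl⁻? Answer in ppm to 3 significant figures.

1.20 ppm

[OCl⁻]/[HOCl] = 10^(pH − pKa) = 10^(7.47 − 7.41) = 10^0.06 = 1.148.
Fraction as HOCl = 1 / (1 + 1.148) = 0.4655.
OCl⁻ = (1 − 0.4655) × 2.25 ppm = 1.203 ppm.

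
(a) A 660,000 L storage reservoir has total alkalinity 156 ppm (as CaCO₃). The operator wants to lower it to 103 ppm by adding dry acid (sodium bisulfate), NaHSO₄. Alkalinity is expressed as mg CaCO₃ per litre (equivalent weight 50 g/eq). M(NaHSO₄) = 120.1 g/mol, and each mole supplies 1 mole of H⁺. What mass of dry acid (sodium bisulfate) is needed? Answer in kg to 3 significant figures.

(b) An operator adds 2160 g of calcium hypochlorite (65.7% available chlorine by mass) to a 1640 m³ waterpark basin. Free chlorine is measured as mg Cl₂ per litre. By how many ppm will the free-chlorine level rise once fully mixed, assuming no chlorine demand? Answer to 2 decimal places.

(a) Alkalinity to neutralize: (156 − 103) = 53 mg/L as CaCO₃ × 660,000 L = 34,980 g as CaCO₃.
(a) Equivalents of H⁺ required: 34,980 ÷ 50 g/eq = 699.6 eq = 699.6 mol NaHSO₄.
(a) Mass of NaHSO₄: 699.6 × 120.1 = 84,020 g.

(b) Volume: 1640 m³ = 1,640,000 L.
(b) Available chlorine delivered: 2160 g × 0.657 = 1419 g as Cl₂.
(b) Concentration rise: 1419 g / 1,640,000 L = 0.8653 mg/L = 0.87 ppm.

(a) 84.0 kg; (b) 0.87 ppm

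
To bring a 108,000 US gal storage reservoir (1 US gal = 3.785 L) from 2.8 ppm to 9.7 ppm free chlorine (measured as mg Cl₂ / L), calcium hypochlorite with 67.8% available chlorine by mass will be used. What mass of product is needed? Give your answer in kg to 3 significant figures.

4.16 kg

Volume: 108,000 US gal × 3.785 L/gal = 408,780 L.
Chlorine deficit: 9.7 − 2.8 = 6.9 ppm = 6.9 mg/L as Cl₂.
Cl₂ equivalent needed: 6.9 mg/L × 408,780 L = 2,821,000 mg = 2821 g.
Product at 67.8% available chlorine: 2821 / 0.678 = 4160 g.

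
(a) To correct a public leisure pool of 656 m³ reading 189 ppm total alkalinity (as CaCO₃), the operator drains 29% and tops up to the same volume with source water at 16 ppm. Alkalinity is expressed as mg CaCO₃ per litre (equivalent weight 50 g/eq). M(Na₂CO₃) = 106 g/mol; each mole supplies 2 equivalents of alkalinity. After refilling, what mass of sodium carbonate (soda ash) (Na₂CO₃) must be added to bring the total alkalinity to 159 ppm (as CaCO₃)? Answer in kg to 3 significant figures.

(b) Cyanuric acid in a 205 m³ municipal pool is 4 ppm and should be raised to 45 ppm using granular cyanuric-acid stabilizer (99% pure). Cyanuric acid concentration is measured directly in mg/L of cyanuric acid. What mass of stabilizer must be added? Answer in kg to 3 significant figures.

(a) 14.0 kg; (b) 8.49 kg

(a) Volume: 656 m³ = 656,000 L.
(a) After draining 29% and refilling: 189 × 0.71 + 16 × 0.29 = 138.83 ppm.
(a) Deficit to target: 159 − 138.83 = 20.17 mg/L.
(a) As CaCO₃: 20.17 mg/L × 656,000 L = 13,230 g; ÷ 50 g/eq ÷ 2 = 132.3 mol Na₂CO₃.
(a) Mass: 132.3 × 106 = 14,030 g.

(b) Volume: 205 m³ = 205,000 L.
(b) CYA to add: (45 − 4) = 41 mg/L × 205,000 L = 8405 g cyanuric acid.
(b) At 99% purity: 8405 / 0.99 = 8490 g product.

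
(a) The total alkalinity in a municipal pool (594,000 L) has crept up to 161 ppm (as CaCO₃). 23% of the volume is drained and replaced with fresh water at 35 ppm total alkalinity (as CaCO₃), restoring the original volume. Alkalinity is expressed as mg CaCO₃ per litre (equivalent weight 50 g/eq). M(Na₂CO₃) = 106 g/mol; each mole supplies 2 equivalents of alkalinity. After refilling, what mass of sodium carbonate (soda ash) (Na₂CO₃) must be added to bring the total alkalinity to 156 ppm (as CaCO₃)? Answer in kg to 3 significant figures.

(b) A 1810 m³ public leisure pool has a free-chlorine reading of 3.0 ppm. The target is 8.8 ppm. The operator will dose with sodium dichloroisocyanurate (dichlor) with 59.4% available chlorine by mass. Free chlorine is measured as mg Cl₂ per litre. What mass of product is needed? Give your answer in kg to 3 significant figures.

(a) 15.1 kg; (b) 17.7 kg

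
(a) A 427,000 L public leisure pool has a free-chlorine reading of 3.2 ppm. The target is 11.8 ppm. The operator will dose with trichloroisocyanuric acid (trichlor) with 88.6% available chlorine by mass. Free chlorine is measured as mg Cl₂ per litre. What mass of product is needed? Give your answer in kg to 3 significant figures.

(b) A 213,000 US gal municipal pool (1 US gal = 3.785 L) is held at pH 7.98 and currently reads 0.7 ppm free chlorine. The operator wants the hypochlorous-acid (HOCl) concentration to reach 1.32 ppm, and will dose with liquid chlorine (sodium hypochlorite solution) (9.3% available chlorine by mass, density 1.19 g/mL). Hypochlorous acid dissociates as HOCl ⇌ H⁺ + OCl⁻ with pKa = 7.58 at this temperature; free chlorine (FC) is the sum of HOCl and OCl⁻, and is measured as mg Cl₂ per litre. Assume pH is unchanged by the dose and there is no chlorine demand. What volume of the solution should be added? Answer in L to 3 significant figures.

(a) Chlorine deficit: 11.8 − 3.2 = 8.6 ppm = 8.6 mg/L as Cl₂.
(a) Cl₂ equivalent needed: 8.6 mg/L × 427,000 L = 3,672,000 mg = 3672 g.
(a) Product at 88.6% available chlorine: 3672 / 0.886 = 4145 g.

(b) Volume: 213,000 US gal × 3.785 L/gal = 806,205 L.
(b) [OCl⁻]/[HOCl] = 10^(pH − pKa) = 10^(7.98 − 7.58) = 2.512; fraction as HOCl = 1/(1 + 2.512) = 0.2847.
(b) Free chlorine required for 1.32 ppm HOCl: 1.32 / 0.2847 = 4.636 ppm.
(b) FC to add: 4.636 − 0.7 = 3.936 mg/L as Cl₂.
(b) Cl₂ equivalent: 3.936 mg/L × 806,205 L = 3173 g.
(b) Product at 9.3% available Cl: 3173 / 0.093 = 34,120 g.
(b) Volume: 34,120 g ÷ 1.19 g/mL = 28,670 mL.

(a) 4.14 kg; (b) 28.7 L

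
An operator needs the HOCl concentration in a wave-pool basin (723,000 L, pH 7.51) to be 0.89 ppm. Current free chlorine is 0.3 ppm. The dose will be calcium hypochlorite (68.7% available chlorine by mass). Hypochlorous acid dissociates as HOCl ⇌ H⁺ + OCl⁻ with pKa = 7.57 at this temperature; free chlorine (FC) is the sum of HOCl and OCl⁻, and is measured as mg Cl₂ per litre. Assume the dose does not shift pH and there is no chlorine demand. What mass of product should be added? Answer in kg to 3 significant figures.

1.44 kg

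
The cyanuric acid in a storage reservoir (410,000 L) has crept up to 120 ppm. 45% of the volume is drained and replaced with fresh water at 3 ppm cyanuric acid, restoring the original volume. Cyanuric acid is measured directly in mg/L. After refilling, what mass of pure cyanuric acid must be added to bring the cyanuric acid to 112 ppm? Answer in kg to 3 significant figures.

After draining 45% and refilling: 120 × 0.55 + 3 × 0.45 = 67.35 ppm.
Deficit to target: 112 − 67.35 = 44.65 mg/L.
Mass: 44.65 mg/L × 410,000 L = 18,310 g cyanuric acid.

18.3 kg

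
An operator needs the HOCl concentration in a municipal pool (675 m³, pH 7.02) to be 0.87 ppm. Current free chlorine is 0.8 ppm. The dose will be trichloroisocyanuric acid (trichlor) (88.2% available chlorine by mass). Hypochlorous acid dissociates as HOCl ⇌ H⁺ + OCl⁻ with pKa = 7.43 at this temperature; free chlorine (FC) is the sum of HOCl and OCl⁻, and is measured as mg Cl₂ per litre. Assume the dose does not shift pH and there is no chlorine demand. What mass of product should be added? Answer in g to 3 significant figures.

313 g

Volume: 675 m³ = 675,000 L.
[OCl⁻]/[HOCl] = 10^(pH − pKa) = 10^(7.02 − 7.43) = 0.389; fraction as HOCl = 1/(1 + 0.389) = 0.7199.
Free chlorine required for 0.87 ppm HOCl: 0.87 / 0.7199 = 1.208 ppm.
FC to add: 1.208 − 0.8 = 0.4085 mg/L as Cl₂.
Cl₂ equivalent: 0.4085 mg/L × 675,000 L = 275.7 g.
Product at 88.2% available Cl: 275.7 / 0.882 = 312.6 g.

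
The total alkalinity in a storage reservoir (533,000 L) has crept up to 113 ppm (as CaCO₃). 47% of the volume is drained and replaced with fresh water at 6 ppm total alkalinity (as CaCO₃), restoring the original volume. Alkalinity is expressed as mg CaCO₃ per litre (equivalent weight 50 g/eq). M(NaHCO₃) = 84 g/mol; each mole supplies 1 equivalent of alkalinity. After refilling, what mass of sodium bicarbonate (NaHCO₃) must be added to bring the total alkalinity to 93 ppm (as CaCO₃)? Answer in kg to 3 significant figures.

27.1 kg

After draining 47% and refilling: 113 × 0.53 + 6 × 0.47 = 62.71 ppm.
Deficit to target: 93 − 62.71 = 30.29 mg/L.
As CaCO₃: 30.29 mg/L × 533,000 L = 16,140 g; ÷ 50 g/eq ÷ 1 = 322.9 mol NaHCO₃.
Mass: 322.9 × 84 = 27,120 g.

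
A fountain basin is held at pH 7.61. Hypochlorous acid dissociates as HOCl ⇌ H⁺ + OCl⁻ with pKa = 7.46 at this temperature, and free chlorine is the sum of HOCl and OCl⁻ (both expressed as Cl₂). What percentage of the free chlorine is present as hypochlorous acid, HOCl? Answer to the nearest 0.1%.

[OCl⁻]/[HOCl] = 10^(pH − pKa) = 10^(7.61 − 7.46) = 10^0.15 = 1.413.
Fraction as HOCl = 1 / (1 + 1.413) = 0.4145.

41.5%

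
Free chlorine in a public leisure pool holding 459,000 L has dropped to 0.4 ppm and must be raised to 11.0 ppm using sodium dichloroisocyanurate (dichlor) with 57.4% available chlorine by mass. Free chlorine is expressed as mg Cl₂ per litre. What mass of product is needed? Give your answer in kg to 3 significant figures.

Chlorine deficit: 11.0 − 0.4 = 10.6 ppm = 10.6 mg/L as Cl₂.
Cl₂ equivalent needed: 10.6 mg/L × 459,000 L = 4,865,000 mg = 4865 g.
Product at 57.4% available chlorine: 4865 / 0.574 = 8476 g.

8.48 kg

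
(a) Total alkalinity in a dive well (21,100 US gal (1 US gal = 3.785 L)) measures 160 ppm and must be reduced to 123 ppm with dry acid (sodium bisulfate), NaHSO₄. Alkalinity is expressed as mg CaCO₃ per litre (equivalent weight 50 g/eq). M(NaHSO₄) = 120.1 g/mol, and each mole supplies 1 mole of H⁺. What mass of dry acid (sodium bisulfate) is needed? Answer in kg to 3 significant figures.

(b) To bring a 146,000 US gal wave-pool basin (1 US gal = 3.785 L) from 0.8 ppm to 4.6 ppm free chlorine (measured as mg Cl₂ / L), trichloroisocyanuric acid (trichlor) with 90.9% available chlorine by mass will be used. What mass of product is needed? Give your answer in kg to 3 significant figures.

(a) Volume: 21,100 US gal × 3.785 L/gal = 79,864 L.
(a) Alkalinity to neutralize: (160 − 123) = 37 mg/L as CaCO₃ × 79,864 L = 2955 g as CaCO₃.
(a) Equivalents of H⁺ required: 2955 ÷ 50 g/eq = 59.1 eq = 59.1 mol NaHSO₄.
(a) Mass of NaHSO₄: 59.1 × 120.1 = 7098 g.

(b) Volume: 146,000 US gal × 3.785 L/gal = 552,610 L.
(b) Chlorine deficit: 4.6 − 0.8 = 3.8 ppm = 3.8 mg/L as Cl₂.
(b) Cl₂ equivalent needed: 3.8 mg/L × 552,610 L = 2,100,000 mg = 2100 g.
(b) Product at 90.9% available chlorine: 2100 / 0.909 = 2310 g.

(a) 7.10 kg; (b) 2.31 kg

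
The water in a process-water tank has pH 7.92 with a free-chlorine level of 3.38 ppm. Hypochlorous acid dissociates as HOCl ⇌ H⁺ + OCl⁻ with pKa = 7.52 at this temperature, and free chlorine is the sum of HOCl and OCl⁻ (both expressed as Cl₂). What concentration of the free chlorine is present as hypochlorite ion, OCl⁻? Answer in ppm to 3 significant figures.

2.42 ppm

[OCl⁻]/[HOCl] = 10^(pH − pKa) = 10^(7.92 − 7.52) = 10^0.40 = 2.512.
Fraction as HOCl = 1 / (1 + 2.512) = 0.2847.
OCl⁻ = (1 − 0.2847) × 3.38 ppm = 2.418 ppm.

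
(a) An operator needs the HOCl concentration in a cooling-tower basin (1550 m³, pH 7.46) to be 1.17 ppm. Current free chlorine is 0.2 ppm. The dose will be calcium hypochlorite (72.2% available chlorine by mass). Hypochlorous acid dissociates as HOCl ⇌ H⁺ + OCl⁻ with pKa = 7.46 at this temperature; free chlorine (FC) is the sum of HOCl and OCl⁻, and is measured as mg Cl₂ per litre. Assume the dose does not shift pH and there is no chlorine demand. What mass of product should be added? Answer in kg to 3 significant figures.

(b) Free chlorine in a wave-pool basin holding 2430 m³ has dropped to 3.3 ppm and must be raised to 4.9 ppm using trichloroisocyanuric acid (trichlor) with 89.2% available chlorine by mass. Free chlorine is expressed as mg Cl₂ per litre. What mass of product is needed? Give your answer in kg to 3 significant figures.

(a) 4.59 kg; (b) 4.36 kg

(a) Volume: 1550 m³ = 1,550,000 L.
(a) [OCl⁻]/[HOCl] = 10^(pH − pKa) = 10^(7.46 − 7.46) = 1; fraction as HOCl = 1/(1 + 1) = 0.5.
(a) Free chlorine required for 1.17 ppm HOCl: 1.17 / 0.5 = 2.34 ppm.
(a) FC to add: 2.34 − 0.2 = 2.14 mg/L as Cl₂.
(a) Cl₂ equivalent: 2.14 mg/L × 1,550,000 L = 3317 g.
(a) Product at 72.2% available Cl: 3317 / 0.722 = 4594 g.

(b) Volume: 2430 m³ = 2,430,000 L.
(b) Chlorine deficit: 4.9 − 3.3 = 1.6 ppm = 1.6 mg/L as Cl₂.
(b) Cl₂ equivalent needed: 1.6 mg/L × 2,430,000 L = 3,888,000 mg = 3888 g.
(b) Product at 89.2% available chlorine: 3888 / 0.892 = 4359 g.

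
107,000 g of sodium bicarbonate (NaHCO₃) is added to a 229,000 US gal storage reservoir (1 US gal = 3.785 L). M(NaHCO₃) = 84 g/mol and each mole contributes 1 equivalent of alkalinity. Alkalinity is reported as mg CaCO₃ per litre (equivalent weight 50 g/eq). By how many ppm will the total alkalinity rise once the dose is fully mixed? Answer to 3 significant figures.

73.5 ppm

Volume: 229,000 US gal × 3.785 L/gal = 866,765 L.
Moles of NaHCO₃: 107,000 g ÷ 84 g/mol = 1274 mol → 1274 eq of alkalinity.
As CaCO₃: 1274 eq × 50 g/eq = 63,690 g.
Rise: 63,690 g / 866,765 L × 1000 = 73.48 mg/L.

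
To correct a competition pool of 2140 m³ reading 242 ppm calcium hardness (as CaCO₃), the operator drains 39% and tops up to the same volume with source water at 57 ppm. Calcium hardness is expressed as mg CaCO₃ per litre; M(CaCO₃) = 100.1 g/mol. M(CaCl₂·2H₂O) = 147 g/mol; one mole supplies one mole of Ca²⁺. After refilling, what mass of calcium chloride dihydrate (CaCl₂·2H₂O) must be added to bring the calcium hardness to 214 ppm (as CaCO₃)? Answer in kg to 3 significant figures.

139 kg

Volume: 2140 m³ = 2,140,000 L.
After draining 39% and refilling: 242 × 0.61 + 57 × 0.39 = 169.85 ppm.
Deficit to target: 214 − 169.85 = 44.15 mg/L.
As CaCO₃: 44.15 mg/L × 2,140,000 L = 94,480 g; ÷ 100.1 = 943.9 mol Ca²⁺.
Mass: 943.9 × 147 = 138,700 g.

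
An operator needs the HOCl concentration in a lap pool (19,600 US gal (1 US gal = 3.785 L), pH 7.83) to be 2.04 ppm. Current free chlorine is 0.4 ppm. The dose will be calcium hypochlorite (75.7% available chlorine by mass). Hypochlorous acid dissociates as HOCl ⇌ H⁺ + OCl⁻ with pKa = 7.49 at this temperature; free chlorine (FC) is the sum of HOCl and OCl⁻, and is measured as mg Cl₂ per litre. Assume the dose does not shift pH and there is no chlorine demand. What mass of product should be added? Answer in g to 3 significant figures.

598 g

Volume: 19,600 US gal × 3.785 L/gal = 74,186 L.
[OCl⁻]/[HOCl] = 10^(pH − pKa) = 10^(7.83 − 7.49) = 2.188; fraction as HOCl = 1/(1 + 2.188) = 0.3137.
Free chlorine required for 2.04 ppm HOCl: 2.04 / 0.3137 = 6.503 ppm.
FC to add: 6.503 − 0.4 = 6.103 mg/L as Cl₂.
Cl₂ equivalent: 6.103 mg/L × 74,186 L = 452.8 g.
Product at 75.7% available Cl: 452.8 / 0.757 = 598.1 g.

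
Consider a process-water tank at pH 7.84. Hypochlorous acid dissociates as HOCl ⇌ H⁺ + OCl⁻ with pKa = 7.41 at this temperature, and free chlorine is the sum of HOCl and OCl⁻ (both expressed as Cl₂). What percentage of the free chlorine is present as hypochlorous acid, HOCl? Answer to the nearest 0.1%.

27.1%

[OCl⁻]/[HOCl] = 10^(pH − pKa) = 10^(7.84 − 7.41) = 10^0.43 = 2.692.
Fraction as HOCl = 1 / (1 + 2.692) = 0.2709.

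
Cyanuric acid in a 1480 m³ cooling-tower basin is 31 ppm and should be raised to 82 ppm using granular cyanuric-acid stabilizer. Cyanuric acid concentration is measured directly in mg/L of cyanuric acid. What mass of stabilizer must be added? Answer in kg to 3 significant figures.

75.5 kg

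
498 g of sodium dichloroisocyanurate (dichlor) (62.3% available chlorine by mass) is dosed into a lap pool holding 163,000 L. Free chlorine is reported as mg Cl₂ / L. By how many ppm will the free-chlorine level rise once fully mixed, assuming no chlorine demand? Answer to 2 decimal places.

1.90 ppm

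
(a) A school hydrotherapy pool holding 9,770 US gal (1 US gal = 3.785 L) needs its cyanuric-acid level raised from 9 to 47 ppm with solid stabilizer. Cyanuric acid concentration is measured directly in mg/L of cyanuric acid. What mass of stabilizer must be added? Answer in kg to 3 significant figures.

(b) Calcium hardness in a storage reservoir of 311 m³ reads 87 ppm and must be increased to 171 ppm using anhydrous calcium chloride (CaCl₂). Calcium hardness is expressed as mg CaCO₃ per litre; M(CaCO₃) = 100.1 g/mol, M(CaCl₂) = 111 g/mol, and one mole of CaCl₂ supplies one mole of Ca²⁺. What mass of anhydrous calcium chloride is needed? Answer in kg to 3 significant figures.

(a) 1.41 kg; (b) 29.0 kg

(a) Volume: 9,770 US gal × 3.785 L/gal = 36,979 L.
(a) CYA to add: (47 − 9) = 38 mg/L × 36,979 L = 1405 g cyanuric acid.

(b) Volume: 311 m³ = 311,000 L.
(b) Hardness to add: (171 − 87) = 84 mg/L as CaCO₃ × 311,000 L = 26,120 g as CaCO₃.
(b) Moles of Ca²⁺ (1 mol Ca²⁺ ≡ 1 mol CaCO₃): 26,120 / 100.1 g/mol = 261 mol.
(b) Mass of CaCl₂: 261 × 111 = 28,970 g.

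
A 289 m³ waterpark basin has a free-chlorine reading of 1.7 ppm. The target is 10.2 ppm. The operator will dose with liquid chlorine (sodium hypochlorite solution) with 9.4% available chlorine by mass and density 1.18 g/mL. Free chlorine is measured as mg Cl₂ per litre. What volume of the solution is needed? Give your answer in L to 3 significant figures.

Volume: 289 m³ = 289,000 L.
Chlorine deficit: 10.2 − 1.7 = 8.5 ppm = 8.5 mg/L as Cl₂.
Cl₂ equivalent needed: 8.5 mg/L × 289,000 L = 2,456,000 mg = 2456 g.
Product at 9.4% available chlorine: 2456 / 0.094 = 26,130 g.
Volume at density 1.18 g/mL: 26,130 g ÷ 1.18 g/mL = 22,150 mL.

22.1 L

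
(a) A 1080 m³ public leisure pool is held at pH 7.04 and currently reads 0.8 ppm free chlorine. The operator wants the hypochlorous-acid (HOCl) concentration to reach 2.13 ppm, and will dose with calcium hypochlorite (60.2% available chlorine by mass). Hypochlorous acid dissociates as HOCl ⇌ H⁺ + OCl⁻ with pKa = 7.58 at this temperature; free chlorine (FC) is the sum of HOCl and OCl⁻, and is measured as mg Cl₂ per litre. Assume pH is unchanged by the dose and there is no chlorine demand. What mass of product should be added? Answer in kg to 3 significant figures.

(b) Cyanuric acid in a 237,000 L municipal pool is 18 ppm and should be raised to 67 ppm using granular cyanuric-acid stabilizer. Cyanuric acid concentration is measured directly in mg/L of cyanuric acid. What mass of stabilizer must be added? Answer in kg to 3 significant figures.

(a) Volume: 1080 m³ = 1,080,000 L.
(a) [OCl⁻]/[HOCl] = 10^(pH − pKa) = 10^(7.04 − 7.58) = 0.2884; fraction as HOCl = 1/(1 + 0.2884) = 0.7762.
(a) Free chlorine required for 2.13 ppm HOCl: 2.13 / 0.7762 = 2.744 ppm.
(a) FC to add: 2.744 − 0.8 = 1.944 mg/L as Cl₂.
(a) Cl₂ equivalent: 1.944 mg/L × 1,080,000 L = 2100 g.
(a) Product at 60.2% available Cl: 2100 / 0.602 = 3488 g.

(b) CYA to add: (67 − 18) = 49 mg/L × 237,000 L = 11,610 g cyanuric acid.

(a) 3.49 kg; (b) 11.6 kg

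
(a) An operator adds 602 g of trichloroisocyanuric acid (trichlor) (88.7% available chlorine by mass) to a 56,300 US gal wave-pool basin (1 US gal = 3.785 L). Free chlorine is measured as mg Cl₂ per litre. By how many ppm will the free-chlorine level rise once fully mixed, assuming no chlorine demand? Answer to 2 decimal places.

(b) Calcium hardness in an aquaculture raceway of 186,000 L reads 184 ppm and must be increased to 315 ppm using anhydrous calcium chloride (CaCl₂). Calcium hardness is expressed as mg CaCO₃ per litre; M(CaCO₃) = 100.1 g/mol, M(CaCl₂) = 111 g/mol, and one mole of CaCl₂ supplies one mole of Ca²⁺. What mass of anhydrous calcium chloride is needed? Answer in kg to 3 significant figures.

(a) Volume: 56,300 US gal × 3.785 L/gal = 213,096 L.
(a) Available chlorine delivered: 602 g × 0.887 = 534 g as Cl₂.
(a) Concentration rise: 534 g / 213,096 L = 2.506 mg/L = 2.51 ppm.

(b) Hardness to add: (315 − 184) = 131 mg/L as CaCO₃ × 186,000 L = 24,370 g as CaCO₃.
(b) Moles of Ca²⁺ (1 mol Ca²⁺ ≡ 1 mol CaCO₃): 24,370 / 100.1 g/mol = 243.4 mol.
(b) Mass of CaCl₂: 243.4 × 111 = 27,020 g.

(a) 2.51 ppm; (b) 27.0 kg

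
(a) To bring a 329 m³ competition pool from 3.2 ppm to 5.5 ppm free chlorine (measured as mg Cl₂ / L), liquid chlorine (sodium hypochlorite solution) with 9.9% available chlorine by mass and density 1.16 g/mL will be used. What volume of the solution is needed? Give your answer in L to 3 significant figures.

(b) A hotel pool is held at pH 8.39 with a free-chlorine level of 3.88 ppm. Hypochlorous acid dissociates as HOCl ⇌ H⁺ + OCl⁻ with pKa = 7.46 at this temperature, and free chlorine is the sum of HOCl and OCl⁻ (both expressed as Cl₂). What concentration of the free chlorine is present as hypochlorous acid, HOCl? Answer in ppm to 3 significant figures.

(a) Volume: 329 m³ = 329,000 L.
(a) Chlorine deficit: 5.5 − 3.2 = 2.3 ppm = 2.3 mg/L as Cl₂.
(a) Cl₂ equivalent needed: 2.3 mg/L × 329,000 L = 756,700 mg = 756.7 g.
(a) Product at 9.9% available chlorine: 756.7 / 0.099 = 7643 g.
(a) Volume at density 1.16 g/mL: 7643 g ÷ 1.16 g/mL = 6589 mL.

(b) [OCl⁻]/[HOCl] = 10^(pH − pKa) = 10^(8.39 − 7.46) = 10^0.93 = 8.511.
(b) Fraction as HOCl = 1 / (1 + 8.511) = 0.1051.
(b) HOCl = 0.1051 × 3.88 ppm = 0.4079 ppm.

(a) 6.59 L; (b) 0.408 ppm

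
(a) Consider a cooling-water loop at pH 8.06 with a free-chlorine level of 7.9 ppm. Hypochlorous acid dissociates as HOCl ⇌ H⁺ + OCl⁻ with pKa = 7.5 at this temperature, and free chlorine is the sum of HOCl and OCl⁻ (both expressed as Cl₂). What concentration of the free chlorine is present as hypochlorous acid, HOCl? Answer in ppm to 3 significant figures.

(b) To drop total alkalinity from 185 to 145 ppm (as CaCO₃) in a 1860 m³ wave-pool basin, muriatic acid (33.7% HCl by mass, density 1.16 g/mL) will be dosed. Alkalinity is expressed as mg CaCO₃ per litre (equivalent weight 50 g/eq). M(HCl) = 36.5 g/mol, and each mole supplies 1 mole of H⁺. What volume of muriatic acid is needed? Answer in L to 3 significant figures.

(a) [OCl⁻]/[HOCl] = 10^(pH − pKa) = 10^(8.06 − 7.5) = 10^0.56 = 3.631.
(a) Fraction as HOCl = 1 / (1 + 3.631) = 0.2159.
(a) HOCl = 0.2159 × 7.9 ppm = 1.706 ppm.

(b) Volume: 1860 m³ = 1,860,000 L.
(b) Alkalinity to neutralize: (185 − 145) = 40 mg/L as CaCO₃ × 1,860,000 L = 74,400 g as CaCO₃.
(b) Equivalents of H⁺ required: 74,400 ÷ 50 g/eq = 1488 eq = 1488 mol HCl.
(b) Mass of HCl: 1488 × 36.5 = 54,310 g.
(b) Mass of 33.7% solution: 54,310 / 0.337 = 161,200 g.
(b) Volume: 161,200 g ÷ 1.16 g/mL = 138,900 mL.

(a) 1.71 ppm; (b) 139 L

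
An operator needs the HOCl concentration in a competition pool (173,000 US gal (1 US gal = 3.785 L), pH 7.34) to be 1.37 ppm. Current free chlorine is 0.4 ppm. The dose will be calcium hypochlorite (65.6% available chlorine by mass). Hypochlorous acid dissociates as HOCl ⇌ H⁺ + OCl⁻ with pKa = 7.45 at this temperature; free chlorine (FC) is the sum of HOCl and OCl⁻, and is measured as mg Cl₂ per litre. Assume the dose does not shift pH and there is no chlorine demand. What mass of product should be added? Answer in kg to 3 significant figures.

Volume: 173,000 US gal × 3.785 L/gal = 654,805 L.
[OCl⁻]/[HOCl] = 10^(pH − pKa) = 10^(7.34 − 7.45) = 0.7762; fraction as HOCl = 1/(1 + 0.7762) = 0.563.
Free chlorine required for 1.37 ppm HOCl: 1.37 / 0.563 = 2.433 ppm.
FC to add: 2.433 − 0.4 = 2.033 mg/L as Cl₂.
Cl₂ equivalent: 2.033 mg/L × 654,805 L = 1332 g.
Product at 65.6% available Cl: 1332 / 0.656 = 2030 g.

2.03 kg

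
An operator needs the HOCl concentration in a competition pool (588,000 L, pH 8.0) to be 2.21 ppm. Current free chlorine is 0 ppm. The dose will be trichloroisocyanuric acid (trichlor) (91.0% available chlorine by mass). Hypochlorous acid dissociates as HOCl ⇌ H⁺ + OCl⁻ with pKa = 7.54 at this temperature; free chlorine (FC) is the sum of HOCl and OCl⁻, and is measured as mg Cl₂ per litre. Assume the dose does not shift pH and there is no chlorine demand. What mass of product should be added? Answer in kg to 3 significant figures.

5.55 kg

[OCl⁻]/[HOCl] = 10^(pH − pKa) = 10^(8.0 − 7.54) = 2.884; fraction as HOCl = 1/(1 + 2.884) = 0.2575.
Free chlorine required for 2.21 ppm HOCl: 2.21 / 0.2575 = 8.584 ppm.
FC to add: 8.584 − 0 = 8.584 mg/L as Cl₂.
Cl₂ equivalent: 8.584 mg/L × 588,000 L = 5047 g.
Product at 91.0% available Cl: 5047 / 0.91 = 5546 g.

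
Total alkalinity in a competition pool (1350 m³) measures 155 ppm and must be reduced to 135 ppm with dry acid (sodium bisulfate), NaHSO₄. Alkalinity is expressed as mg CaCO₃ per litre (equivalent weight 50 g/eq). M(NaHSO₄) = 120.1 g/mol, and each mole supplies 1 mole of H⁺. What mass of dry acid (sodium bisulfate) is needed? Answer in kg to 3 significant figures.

64.9 kg

Volume: 1350 m³ = 1,350,000 L.
Alkalinity to neutralize: (155 − 135) = 20 mg/L as CaCO₃ × 1,350,000 L = 27,000 g as CaCO₃.
Equivalents of H⁺ required: 27,000 ÷ 50 g/eq = 540 eq = 540 mol NaHSO₄.
Mass of NaHSO₄: 540 × 120.1 = 64,850 g.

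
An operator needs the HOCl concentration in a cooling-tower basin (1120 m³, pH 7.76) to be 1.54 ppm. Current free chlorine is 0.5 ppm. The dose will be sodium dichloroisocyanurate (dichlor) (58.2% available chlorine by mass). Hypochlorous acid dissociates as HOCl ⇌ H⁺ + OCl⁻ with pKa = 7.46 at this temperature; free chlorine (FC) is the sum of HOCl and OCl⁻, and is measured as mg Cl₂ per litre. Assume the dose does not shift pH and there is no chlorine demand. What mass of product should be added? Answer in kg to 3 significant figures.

Volume: 1120 m³ = 1,120,000 L.
[OCl⁻]/[HOCl] = 10^(pH − pKa) = 10^(7.76 − 7.46) = 1.995; fraction as HOCl = 1/(1 + 1.995) = 0.3339.
Free chlorine required for 1.54 ppm HOCl: 1.54 / 0.3339 = 4.613 ppm.
FC to add: 4.613 − 0.5 = 4.113 mg/L as Cl₂.
Cl₂ equivalent: 4.113 mg/L × 1,120,000 L = 4606 g.
Product at 58.2% available Cl: 4606 / 0.582 = 7914 g.

7.91 kg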